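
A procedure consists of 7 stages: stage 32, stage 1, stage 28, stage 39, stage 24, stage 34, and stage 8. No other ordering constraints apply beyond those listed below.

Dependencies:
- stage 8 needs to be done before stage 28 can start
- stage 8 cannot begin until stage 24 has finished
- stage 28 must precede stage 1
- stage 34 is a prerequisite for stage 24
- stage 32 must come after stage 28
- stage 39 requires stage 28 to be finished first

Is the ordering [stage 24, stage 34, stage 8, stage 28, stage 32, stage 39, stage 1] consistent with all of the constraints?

No

Here stage 34 comes after stage 24.
Since stage 34 is required before stage 24, the ordering is invalid.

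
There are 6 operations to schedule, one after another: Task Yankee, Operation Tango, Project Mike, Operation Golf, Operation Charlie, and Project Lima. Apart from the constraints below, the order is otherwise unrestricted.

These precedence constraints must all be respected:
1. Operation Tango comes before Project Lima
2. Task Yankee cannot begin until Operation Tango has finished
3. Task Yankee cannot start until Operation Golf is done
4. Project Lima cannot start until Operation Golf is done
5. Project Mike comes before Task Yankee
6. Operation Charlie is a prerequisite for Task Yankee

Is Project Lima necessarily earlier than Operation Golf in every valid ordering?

In fact the dependencies run the other way: Operation Golf → Project Lima.
So Project Lima does not have to come before Operation Golf — it cannot.

No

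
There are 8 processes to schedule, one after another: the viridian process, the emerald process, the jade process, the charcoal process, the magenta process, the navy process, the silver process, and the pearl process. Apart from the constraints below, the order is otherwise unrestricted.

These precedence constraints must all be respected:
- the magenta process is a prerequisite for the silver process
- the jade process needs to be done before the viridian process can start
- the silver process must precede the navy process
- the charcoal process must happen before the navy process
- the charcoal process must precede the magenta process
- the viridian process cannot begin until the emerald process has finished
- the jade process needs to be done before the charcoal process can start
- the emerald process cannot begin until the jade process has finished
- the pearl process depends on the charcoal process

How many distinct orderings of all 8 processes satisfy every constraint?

Only the jade process has no prerequisites, so it must go first.
Counting all ways to extend the partial order to a total order gives 84.

84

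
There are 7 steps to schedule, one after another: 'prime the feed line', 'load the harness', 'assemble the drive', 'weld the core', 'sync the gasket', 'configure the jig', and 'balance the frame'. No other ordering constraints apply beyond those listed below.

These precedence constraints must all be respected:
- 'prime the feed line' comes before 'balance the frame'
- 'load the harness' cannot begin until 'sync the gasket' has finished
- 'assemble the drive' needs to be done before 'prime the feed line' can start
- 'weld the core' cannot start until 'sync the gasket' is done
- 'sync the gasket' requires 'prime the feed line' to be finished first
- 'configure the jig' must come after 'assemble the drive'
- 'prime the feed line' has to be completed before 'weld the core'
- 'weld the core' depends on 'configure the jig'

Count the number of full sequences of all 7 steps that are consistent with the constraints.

33

Only 'assemble the drive' has no prerequisites, so it must go first.
Counting all ways to extend the partial order to a total order gives 33.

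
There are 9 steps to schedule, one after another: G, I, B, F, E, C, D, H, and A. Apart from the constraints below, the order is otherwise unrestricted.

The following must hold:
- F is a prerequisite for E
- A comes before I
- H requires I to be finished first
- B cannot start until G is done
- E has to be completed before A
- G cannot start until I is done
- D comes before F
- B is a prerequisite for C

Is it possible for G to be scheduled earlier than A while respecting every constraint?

Following A → I → G, A must precede G in every valid ordering.
So no valid ordering can have G before A.

No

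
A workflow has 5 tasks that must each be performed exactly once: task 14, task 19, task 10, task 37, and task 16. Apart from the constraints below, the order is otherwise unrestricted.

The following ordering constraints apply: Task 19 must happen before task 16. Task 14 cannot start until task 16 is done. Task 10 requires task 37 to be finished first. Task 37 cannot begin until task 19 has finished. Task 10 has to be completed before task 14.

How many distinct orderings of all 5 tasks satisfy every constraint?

3

Only task 19 has no prerequisites, so it must go first.
Systematically extending each partial ordering one task at a time and counting, there are 3 complete orderings.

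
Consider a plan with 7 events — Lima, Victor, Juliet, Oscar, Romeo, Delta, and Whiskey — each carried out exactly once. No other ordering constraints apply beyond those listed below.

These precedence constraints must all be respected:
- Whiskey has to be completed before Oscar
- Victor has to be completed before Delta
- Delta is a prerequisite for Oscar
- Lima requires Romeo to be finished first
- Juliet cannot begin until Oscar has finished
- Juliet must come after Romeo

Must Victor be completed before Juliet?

Yes

Following the dependencies: Victor → Delta → Oscar → Juliet.
Hence Victor necessarily comes before Juliet.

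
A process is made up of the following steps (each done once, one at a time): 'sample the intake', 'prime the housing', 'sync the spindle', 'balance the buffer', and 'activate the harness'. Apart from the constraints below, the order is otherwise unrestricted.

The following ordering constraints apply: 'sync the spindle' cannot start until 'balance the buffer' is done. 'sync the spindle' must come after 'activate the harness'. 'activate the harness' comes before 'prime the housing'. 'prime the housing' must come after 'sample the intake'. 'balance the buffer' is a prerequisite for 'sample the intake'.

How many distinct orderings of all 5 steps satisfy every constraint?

The steps with no prerequisites are 'balance the buffer', 'activate the harness'; any of them can be placed first.
Counting all ways to extend the partial order to a total order gives 8.

8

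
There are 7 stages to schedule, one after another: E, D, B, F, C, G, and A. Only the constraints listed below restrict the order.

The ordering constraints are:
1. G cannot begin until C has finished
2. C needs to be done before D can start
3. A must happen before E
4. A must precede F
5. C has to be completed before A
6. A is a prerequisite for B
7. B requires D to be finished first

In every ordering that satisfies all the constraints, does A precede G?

No

Nothing in the constraints links A and G; they are unordered relative to each other.
A valid ordering placing G before A exists, so the answer is no.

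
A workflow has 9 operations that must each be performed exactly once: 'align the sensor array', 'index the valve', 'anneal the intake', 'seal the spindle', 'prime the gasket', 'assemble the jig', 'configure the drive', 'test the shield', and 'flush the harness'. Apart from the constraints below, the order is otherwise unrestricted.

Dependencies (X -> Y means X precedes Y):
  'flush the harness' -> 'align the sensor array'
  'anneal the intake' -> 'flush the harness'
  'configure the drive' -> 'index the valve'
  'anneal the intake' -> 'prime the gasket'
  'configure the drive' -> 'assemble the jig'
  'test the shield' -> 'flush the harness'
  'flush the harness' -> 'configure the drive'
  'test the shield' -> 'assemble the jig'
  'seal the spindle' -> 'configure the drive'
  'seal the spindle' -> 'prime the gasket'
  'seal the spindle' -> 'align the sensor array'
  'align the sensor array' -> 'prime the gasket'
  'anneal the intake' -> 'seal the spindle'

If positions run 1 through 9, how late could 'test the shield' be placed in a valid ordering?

Following every chain forward from 'test the shield', the operations that must come later are 'align the sensor array', 'index the valve', 'prime the gasket', 'assemble the jig', 'configure the drive', 'flush the harness' — 6 of them.
So at least 6 operations follow 'test the shield', putting 'test the shield' no later than position 3. That position is achievable by scheduling everything else first.

3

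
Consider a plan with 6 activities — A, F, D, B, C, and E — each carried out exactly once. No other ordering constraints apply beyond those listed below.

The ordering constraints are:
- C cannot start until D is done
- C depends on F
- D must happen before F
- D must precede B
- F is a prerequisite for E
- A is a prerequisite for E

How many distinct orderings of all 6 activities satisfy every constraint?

33

2 activities have no prerequisites (A, D), so any of them could come first.
Enumerating by repeatedly choosing an available activity (one whose prerequisites are all placed) gives 33 distinct complete orderings.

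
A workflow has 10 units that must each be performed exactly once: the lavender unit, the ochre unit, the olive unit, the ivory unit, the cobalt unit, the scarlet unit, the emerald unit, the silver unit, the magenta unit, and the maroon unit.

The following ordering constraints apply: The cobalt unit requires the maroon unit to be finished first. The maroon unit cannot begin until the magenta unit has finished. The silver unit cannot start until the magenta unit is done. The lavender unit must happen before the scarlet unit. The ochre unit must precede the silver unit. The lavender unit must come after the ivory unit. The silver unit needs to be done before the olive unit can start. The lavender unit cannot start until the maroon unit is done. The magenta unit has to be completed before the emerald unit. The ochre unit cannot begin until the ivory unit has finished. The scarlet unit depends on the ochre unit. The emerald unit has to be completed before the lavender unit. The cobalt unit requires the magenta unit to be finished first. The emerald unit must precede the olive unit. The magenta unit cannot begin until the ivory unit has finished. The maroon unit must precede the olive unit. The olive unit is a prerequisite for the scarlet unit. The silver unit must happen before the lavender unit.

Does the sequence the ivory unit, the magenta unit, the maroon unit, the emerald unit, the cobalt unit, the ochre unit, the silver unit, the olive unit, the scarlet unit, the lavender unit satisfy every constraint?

In the proposed order, the scarlet unit appears before the lavender unit.
But one of the constraints requires the lavender unit before the scarlet unit, so this ordering violates it.

No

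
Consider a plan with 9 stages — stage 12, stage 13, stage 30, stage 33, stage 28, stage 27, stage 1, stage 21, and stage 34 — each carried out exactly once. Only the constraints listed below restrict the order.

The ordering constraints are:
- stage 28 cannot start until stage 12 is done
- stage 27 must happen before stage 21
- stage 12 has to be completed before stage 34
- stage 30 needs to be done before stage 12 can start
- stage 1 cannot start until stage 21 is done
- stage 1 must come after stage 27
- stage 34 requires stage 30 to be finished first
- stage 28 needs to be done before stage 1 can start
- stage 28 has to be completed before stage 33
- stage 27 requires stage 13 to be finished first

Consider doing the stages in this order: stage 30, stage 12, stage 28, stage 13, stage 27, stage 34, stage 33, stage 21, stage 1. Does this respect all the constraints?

Yes

Every stated constraint is respected: stage 28 sits at position 3, ahead of stage 1 at position 9, and each of the other listed pairs likewise has the predecessor earlier in the sequence.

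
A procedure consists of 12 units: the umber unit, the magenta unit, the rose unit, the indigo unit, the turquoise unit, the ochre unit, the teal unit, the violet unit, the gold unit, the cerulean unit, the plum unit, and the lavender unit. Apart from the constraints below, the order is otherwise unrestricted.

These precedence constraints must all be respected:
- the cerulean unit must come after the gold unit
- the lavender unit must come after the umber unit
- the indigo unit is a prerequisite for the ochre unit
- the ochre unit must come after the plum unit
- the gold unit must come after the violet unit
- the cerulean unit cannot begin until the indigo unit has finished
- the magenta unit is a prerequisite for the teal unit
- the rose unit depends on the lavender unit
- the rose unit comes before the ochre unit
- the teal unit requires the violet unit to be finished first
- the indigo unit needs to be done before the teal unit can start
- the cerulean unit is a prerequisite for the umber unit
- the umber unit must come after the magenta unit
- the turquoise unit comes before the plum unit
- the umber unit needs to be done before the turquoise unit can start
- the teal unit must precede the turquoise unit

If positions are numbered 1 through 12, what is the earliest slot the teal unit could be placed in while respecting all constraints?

The units that are forced before the teal unit, directly or transitively, are the magenta unit, the indigo unit, the violet unit. That's 3 units.
So at minimum 3 units come before the teal unit, putting the teal unit no earlier than position 4. That position is achievable by scheduling exactly those predecessors first.

4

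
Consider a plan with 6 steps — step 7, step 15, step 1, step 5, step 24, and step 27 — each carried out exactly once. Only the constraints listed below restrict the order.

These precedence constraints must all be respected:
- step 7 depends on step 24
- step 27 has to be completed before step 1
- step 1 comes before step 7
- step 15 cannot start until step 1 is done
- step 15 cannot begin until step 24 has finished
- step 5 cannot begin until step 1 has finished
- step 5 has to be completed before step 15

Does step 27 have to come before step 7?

Yes

There is a constraint chain step 27 → step 1 → step 7.
So step 27 must precede step 7 in any valid ordering.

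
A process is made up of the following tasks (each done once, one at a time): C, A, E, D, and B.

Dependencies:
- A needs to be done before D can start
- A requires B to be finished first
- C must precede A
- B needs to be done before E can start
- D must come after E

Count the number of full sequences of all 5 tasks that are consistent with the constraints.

5

The tasks with no prerequisites are C, B; any of them can be placed first.
Counting all ways to extend the partial order to a total order gives 5.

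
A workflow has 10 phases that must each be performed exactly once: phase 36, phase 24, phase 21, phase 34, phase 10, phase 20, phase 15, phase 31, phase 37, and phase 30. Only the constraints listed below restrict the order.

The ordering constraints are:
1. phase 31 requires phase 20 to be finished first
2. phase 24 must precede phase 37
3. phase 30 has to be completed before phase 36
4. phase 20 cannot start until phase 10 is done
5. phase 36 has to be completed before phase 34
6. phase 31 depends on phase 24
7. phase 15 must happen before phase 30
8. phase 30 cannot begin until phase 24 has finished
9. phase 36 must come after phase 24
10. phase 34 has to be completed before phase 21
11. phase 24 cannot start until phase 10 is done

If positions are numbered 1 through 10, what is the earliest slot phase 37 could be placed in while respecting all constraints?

Every phase that must precede phase 37 has to come before it. Tracing all chains that end at phase 37, those phases are: phase 24, phase 10 — 2 in total.
With 2 mandatory predecessors, the earliest phase 37 can sit is position 2+1 = 3, and placing just those 2 first achieves it.

3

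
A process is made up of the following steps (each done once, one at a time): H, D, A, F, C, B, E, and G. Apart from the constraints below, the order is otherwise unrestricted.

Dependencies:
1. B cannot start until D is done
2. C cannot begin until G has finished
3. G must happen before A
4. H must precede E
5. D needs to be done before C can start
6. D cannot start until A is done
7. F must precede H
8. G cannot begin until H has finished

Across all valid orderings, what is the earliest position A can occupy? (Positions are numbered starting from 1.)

4

The steps that are forced before A, directly or transitively, are H, F, G. That's 3 steps.
With 3 mandatory predecessors, the earliest A can sit is position 3+1 = 4, and placing just those 3 first achieves it.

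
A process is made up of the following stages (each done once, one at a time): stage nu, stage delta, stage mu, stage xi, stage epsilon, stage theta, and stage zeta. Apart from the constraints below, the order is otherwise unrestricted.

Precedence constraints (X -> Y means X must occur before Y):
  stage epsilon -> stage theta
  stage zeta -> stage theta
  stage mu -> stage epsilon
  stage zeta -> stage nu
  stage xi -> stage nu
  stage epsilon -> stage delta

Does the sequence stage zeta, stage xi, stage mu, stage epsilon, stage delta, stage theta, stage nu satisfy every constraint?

Going through the constraints one by one, each required predecessor appears earlier in the sequence than its dependent — e.g. stage zeta (position 1) is before stage nu (position 7), as required.

Yes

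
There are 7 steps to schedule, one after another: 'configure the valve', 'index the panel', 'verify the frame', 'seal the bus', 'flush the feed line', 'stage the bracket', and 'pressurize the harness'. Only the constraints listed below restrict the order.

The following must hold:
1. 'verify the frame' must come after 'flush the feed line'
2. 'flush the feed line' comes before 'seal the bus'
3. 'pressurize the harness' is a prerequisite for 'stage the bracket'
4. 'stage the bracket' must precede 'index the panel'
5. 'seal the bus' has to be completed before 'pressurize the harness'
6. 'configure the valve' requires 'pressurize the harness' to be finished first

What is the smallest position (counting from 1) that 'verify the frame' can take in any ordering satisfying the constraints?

Working backwards through the constraints from 'verify the frame', its only required predecessor is 'flush the feed line'.
So at minimum 1 step comes before 'verify the frame', putting 'verify the frame' no earlier than position 2. That position is achievable by scheduling exactly that predecessor first.

2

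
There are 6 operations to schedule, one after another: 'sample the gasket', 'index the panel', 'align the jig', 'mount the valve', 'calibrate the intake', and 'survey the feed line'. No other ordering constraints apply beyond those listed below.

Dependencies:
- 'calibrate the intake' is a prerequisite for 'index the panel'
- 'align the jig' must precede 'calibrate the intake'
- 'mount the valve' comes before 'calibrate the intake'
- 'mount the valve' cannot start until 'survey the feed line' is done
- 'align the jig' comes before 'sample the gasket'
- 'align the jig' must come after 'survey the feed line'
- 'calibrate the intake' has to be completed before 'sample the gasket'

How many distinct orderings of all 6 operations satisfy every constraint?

4

Only 'survey the feed line' has no prerequisites, so it must go first.
Counting all ways to extend the partial order to a total order gives 4.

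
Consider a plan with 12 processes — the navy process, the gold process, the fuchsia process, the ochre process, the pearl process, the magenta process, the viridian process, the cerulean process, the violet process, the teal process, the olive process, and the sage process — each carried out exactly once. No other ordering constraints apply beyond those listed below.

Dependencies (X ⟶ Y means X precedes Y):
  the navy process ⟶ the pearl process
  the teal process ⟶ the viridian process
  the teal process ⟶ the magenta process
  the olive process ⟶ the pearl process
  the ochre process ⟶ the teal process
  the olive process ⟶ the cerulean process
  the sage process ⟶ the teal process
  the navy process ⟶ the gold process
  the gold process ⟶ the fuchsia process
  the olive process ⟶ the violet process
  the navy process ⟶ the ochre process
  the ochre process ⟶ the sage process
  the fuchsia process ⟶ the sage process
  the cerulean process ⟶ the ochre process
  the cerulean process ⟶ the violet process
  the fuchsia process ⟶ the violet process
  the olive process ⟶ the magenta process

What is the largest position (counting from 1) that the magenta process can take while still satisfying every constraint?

12

The magenta process has no required successors, so nothing stops it from going last (position 12).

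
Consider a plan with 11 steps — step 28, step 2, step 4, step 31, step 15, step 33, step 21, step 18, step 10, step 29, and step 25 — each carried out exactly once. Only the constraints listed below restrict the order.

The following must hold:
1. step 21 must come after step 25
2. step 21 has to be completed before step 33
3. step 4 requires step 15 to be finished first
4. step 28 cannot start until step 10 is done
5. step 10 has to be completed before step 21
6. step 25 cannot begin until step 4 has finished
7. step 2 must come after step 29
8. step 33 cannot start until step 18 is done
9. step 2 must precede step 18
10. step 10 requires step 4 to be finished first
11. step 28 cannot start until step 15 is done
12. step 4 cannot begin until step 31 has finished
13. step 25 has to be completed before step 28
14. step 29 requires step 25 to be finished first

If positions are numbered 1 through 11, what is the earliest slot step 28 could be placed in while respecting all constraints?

6

The steps that are forced before step 28, directly or transitively, are step 4, step 31, step 15, step 10, step 25. That's 5 steps.
With 5 mandatory predecessors, the earliest step 28 can sit is position 5+1 = 6, and placing just those 5 first achieves it.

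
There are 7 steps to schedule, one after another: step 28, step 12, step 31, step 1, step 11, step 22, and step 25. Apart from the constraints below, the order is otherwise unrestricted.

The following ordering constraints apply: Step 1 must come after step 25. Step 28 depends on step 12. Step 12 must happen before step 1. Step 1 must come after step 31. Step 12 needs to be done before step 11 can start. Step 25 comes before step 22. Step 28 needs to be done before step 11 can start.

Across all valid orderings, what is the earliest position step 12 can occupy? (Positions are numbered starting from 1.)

Step 12 has no prerequisites at all, so it can go in position 1.

1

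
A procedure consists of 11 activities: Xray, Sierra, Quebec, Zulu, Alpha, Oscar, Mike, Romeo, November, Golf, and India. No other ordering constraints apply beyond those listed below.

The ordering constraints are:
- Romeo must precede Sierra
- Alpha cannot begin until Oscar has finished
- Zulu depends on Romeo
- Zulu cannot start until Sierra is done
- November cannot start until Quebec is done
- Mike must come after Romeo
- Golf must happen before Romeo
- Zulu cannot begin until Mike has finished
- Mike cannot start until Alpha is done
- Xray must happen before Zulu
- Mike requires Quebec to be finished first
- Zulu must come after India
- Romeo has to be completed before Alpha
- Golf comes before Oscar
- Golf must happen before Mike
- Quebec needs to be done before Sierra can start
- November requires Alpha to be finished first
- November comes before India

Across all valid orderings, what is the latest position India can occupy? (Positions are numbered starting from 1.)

The only activity forced after India (directly or by a chain) is Zulu.
So at least 1 activity follows India, putting India no later than position 10. That position is achievable by scheduling everything else first.

10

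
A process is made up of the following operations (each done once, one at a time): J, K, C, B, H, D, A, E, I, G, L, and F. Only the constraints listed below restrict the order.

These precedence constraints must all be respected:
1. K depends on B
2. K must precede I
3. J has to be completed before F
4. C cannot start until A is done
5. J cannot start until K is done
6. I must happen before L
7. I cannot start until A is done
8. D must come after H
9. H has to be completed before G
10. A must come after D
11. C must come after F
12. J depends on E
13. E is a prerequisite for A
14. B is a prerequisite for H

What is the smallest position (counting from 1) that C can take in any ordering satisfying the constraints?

9

Working backwards through the constraints from C, its full set of required predecessors is J, K, B, H, D, A, E, F — 8 of them.
So at minimum 8 operations come before C, putting C no earlier than position 9. That position is achievable by scheduling exactly those predecessors first.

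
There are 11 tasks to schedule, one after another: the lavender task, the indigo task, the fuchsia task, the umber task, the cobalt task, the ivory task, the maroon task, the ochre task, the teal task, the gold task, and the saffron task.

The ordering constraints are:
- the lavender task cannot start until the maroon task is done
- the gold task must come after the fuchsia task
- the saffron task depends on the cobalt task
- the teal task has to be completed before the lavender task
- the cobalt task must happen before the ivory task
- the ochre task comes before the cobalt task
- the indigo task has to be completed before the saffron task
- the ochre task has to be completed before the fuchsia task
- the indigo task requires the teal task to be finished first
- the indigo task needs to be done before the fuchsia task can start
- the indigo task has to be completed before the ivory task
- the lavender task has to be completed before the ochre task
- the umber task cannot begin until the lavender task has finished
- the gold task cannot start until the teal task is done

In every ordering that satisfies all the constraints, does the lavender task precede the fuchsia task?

Yes

There is a constraint chain the lavender task → the ochre task → the fuchsia task.
Hence the lavender task necessarily comes before the fuchsia task.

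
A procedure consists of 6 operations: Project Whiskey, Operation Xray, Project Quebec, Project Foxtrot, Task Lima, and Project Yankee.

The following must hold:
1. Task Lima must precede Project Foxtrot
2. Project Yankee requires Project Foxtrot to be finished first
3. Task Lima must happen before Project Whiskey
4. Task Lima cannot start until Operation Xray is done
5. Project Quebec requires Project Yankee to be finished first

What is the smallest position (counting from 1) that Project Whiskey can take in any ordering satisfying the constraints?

3

Every operation that must precede Project Whiskey has to come before it. Tracing all chains that end at Project Whiskey, those operations are: Operation Xray, Task Lima — 2 in total.
So at minimum 2 operations come before Project Whiskey, putting Project Whiskey no earlier than position 3. That position is achievable by scheduling exactly those predecessors first.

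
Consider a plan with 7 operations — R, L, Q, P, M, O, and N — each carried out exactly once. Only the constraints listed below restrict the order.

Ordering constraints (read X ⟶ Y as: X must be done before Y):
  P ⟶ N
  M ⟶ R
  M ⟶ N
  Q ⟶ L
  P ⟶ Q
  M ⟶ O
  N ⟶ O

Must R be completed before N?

No

No chain of constraints connects R to N in either direction.
A valid ordering placing N before R exists, so the answer is no.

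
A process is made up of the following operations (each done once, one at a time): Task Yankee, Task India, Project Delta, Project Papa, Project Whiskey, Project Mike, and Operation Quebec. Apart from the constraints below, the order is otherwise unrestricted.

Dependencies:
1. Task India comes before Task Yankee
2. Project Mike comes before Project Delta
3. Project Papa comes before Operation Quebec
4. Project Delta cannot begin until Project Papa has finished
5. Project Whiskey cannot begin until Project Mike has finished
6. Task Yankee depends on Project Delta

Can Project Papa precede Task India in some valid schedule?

Yes

Nothing in the constraints forces Task India before Project Papa — there is no chain from Task India to Project Papa.
So a valid ordering placing Project Papa earlier than Task India exists.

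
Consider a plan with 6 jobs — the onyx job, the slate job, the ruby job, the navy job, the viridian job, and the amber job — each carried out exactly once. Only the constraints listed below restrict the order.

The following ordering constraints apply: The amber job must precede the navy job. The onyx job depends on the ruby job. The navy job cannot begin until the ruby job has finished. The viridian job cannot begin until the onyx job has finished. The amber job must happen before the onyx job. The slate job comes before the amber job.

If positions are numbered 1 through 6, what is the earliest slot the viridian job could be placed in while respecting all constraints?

5

Working backwards through the constraints from the viridian job, its full set of required predecessors is the onyx job, the slate job, the ruby job, the amber job — 4 of them.
With 4 mandatory predecessors, the earliest the viridian job can sit is position 4+1 = 5, and placing just those 4 first achieves it.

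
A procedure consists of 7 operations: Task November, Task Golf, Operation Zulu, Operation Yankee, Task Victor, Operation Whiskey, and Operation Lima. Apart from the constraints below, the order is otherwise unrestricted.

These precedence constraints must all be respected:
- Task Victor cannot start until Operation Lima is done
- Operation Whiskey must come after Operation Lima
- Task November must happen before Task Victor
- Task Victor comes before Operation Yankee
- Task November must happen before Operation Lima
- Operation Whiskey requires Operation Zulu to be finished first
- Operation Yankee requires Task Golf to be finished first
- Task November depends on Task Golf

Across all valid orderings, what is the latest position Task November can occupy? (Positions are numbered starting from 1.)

The operations that are forced after Task November, directly or by a chain of constraints, are Operation Yankee, Task Victor, Operation Whiskey, Operation Lima. That's 4 operations.
With 4 mandatory successors out of 7 operations total, the latest slot for Task November is 7−4 = 3, and it's reachable by doing all non-successors before Task November.

3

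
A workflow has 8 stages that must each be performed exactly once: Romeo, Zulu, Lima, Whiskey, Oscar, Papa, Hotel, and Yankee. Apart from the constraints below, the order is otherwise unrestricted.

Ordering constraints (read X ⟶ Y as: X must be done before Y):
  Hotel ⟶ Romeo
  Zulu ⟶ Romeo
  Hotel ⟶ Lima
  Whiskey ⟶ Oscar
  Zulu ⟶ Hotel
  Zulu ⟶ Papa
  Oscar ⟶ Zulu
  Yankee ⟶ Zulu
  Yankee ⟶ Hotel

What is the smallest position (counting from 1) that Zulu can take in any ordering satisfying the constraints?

Every stage that must precede Zulu has to come before it. Tracing all chains that end at Zulu, those stages are: Whiskey, Oscar, Yankee — 3 in total.
With 3 mandatory predecessors, the earliest Zulu can sit is position 3+1 = 4, and placing just those 3 first achieves it.

4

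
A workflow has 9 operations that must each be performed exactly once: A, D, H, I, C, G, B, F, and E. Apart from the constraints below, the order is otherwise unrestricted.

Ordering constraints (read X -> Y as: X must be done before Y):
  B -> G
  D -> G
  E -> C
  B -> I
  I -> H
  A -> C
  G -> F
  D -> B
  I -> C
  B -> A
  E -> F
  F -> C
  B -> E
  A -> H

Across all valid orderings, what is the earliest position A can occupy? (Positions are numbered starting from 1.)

3

Working backwards through the constraints from A, its full set of required predecessors is D, B — 2 of them.
With 2 mandatory predecessors, the earliest A can sit is position 2+1 = 3, and placing just those 2 first achieves it.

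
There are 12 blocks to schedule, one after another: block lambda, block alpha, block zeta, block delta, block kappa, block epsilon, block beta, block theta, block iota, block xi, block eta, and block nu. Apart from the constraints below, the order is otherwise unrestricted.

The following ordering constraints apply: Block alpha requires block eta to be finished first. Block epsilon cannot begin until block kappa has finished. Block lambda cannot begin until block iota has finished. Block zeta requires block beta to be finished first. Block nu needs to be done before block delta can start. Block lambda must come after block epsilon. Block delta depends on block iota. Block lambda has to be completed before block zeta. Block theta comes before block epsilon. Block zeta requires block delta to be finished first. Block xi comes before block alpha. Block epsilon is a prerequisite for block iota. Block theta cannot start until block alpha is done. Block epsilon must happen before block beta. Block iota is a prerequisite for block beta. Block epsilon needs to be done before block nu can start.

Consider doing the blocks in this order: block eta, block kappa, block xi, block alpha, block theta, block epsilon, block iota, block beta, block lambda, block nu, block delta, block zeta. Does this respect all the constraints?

Every stated constraint is respected: block kappa sits at position 2, ahead of block epsilon at position 6, and each of the other listed pairs likewise has the predecessor earlier in the sequence.

Yes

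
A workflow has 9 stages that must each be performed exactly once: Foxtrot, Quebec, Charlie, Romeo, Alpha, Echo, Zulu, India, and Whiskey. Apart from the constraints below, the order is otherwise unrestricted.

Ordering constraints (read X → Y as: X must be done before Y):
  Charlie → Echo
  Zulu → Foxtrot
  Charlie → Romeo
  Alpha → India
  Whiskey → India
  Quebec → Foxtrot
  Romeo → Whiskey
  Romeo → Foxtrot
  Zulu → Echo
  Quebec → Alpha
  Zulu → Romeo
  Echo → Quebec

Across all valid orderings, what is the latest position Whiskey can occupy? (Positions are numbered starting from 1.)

The only stage forced after Whiskey (directly or by a chain) is India.
With 1 mandatory successor out of 9 stages total, the latest slot for Whiskey is 9−1 = 8, and it's reachable by doing all non-successors before Whiskey.

8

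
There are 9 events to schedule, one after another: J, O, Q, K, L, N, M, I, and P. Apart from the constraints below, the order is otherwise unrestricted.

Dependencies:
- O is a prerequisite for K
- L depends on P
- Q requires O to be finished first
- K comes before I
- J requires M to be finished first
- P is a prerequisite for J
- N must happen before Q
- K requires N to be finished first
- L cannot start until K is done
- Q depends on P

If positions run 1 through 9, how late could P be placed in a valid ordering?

The events that are forced after P, directly or by a chain of constraints, are J, Q, L. That's 3 events.
So at least 3 events follow P, putting P no later than position 6. That position is achievable by scheduling everything else first.

6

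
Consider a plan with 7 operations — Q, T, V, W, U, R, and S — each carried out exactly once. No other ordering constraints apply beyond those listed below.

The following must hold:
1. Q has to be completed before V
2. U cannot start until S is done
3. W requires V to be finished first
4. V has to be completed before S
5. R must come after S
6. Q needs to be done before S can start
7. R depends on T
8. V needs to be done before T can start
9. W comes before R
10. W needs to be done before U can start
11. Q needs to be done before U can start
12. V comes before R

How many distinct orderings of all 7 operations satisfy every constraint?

Only Q has no prerequisites, so it must go first.
Counting all ways to extend the partial order to a total order gives 14.

14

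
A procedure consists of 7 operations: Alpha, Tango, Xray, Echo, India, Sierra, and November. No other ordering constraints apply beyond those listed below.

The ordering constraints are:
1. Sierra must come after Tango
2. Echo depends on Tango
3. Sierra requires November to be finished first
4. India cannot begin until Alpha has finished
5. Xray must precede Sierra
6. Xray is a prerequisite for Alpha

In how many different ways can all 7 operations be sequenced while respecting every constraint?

164

The operations with no prerequisites are Tango, Xray, November; any of them can be placed first.
Systematically extending each partial ordering one operation at a time and counting, there are 164 complete orderings.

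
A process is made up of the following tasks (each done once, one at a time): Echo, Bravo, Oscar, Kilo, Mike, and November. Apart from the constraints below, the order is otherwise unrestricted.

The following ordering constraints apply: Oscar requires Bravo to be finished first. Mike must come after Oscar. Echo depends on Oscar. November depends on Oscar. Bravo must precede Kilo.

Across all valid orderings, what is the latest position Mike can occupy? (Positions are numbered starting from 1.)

6

Mike has no required successors, so nothing stops it from going last (position 6).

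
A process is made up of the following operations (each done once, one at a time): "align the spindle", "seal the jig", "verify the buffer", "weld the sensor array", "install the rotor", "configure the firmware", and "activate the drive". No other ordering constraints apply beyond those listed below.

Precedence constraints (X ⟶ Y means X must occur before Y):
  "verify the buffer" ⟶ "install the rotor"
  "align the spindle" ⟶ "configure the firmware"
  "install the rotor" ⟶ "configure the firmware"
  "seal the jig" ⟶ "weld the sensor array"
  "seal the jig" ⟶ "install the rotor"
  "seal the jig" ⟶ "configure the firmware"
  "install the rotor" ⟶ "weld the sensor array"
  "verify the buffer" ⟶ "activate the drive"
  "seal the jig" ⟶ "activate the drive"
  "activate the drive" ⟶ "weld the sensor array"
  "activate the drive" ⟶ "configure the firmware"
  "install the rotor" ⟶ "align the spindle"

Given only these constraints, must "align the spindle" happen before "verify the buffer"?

There is a chain "verify the buffer" → "install the rotor" → "align the spindle", which puts "verify the buffer" before "align the spindle".
So "align the spindle" does not have to come before "verify the buffer" — it cannot.

No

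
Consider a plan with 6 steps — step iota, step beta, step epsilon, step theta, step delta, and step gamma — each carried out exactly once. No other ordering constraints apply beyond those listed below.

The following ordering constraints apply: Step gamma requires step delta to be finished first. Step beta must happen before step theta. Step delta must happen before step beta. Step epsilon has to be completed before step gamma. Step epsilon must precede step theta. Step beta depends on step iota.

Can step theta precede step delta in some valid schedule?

No

There is a dependency chain step delta → step beta → step theta, so step theta always comes after step delta.
So no valid ordering can have step theta before step delta.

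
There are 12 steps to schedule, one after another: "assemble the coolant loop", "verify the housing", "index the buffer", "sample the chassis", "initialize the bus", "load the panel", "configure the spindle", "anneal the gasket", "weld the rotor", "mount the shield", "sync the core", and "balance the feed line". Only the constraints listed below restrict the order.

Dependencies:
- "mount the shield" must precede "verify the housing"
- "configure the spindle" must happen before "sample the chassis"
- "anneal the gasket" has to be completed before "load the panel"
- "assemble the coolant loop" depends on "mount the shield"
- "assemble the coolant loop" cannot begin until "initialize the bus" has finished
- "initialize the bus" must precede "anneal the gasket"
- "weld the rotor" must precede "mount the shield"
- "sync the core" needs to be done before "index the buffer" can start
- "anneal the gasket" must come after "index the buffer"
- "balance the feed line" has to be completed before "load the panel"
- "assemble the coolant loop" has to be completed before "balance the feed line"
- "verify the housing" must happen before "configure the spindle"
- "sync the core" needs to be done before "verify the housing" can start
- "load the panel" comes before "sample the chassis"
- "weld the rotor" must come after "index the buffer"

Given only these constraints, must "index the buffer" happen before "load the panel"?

Yes

Chaining the stated constraints: "index the buffer" → "anneal the gasket" → "load the panel".
That forces "index the buffer" before "load the panel" in every valid schedule.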